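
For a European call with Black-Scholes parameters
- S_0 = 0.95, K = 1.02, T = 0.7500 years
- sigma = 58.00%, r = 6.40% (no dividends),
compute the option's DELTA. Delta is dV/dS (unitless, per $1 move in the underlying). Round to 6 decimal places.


d1 = 0.2051665512; d2 = -0.2971281830
phi(d1) = 0.3906336206; exp(-qT) = 1.0000000000; exp(-rT) = 0.9531337871
N(d1) = 0.5812789991
Delta = exp(-qT) * N(d1) = 1.0000000000 * 0.5812789991 = 0.581279

Answer: Delta = 0.581279


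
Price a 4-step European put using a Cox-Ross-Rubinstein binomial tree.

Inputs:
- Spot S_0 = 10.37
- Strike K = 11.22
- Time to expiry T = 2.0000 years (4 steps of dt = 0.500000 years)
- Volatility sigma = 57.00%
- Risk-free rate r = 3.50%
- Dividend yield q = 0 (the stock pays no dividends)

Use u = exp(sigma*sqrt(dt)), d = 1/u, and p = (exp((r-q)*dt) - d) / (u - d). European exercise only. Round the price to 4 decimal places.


dt = T/N = 0.500000
u = exp(sigma*sqrt(dt)) = 1.496383; d = 1/u = 0.668278
p = (exp((r-q)*dt) - d) / (u - d) = 0.421898
Discount per step: exp(-r*dt) = 0.982652
Stock lattice S(k, i) with i counting down-moves:
  k=0: S(0,0) = 10.3700
  k=1: S(1,0) = 15.5175; S(1,1) = 6.9300
  k=2: S(2,0) = 23.2201; S(2,1) = 10.3700; S(2,2) = 4.6312
  k=3: S(3,0) = 34.7462; S(3,1) = 15.5175; S(3,2) = 6.9300; S(3,3) = 3.0949
  k=4: S(4,0) = 51.9936; S(4,1) = 23.2201; S(4,2) = 10.3700; S(4,3) = 4.6312; S(4,4) = 2.0683
Terminal payoffs V(N, i) = max(K - S_T, 0):
  V(4,0) = 0.000000; V(4,1) = 0.000000; V(4,2) = 0.850000; V(4,3) = 6.588803; V(4,4) = 9.151728
Backward induction: V(k, i) = exp(-r*dt) * [p * V(k+1, i) + (1-p) * V(k+1, i+1)].
  V(3,0) = exp(-r*dt) * [p*0.000000 + (1-p)*0.000000] = 0.000000
  V(3,1) = exp(-r*dt) * [p*0.000000 + (1-p)*0.850000] = 0.482862
  V(3,2) = exp(-r*dt) * [p*0.850000 + (1-p)*6.588803] = 4.095314
  V(3,3) = exp(-r*dt) * [p*6.588803 + (1-p)*9.151728] = 7.930431
  V(2,0) = exp(-r*dt) * [p*0.000000 + (1-p)*0.482862] = 0.274301
  V(2,1) = exp(-r*dt) * [p*0.482862 + (1-p)*4.095314] = 2.526622
  V(2,2) = exp(-r*dt) * [p*4.095314 + (1-p)*7.930431] = 6.202896
  V(1,0) = exp(-r*dt) * [p*0.274301 + (1-p)*2.526622] = 1.549026
  V(1,1) = exp(-r*dt) * [p*2.526622 + (1-p)*6.202896] = 4.571183
  V(0,0) = exp(-r*dt) * [p*1.549026 + (1-p)*4.571183] = 3.238960

Answer: Price = V(0,0) = 3.2390


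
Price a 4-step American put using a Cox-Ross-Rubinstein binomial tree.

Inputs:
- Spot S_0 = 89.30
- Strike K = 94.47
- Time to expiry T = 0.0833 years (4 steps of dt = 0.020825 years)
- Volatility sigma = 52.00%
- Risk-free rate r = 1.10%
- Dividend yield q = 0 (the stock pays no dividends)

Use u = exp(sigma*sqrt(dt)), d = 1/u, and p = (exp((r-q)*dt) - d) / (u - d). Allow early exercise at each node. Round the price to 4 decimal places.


dt = T/N = 0.020825
u = exp(sigma*sqrt(dt)) = 1.077928; d = 1/u = 0.927706
p = (exp((r-q)*dt) - d) / (u - d) = 0.482774
Discount per step: exp(-r*dt) = 0.999771
Stock lattice S(k, i) with i counting down-moves:
  k=0: S(0,0) = 89.3000
  k=1: S(1,0) = 96.2590; S(1,1) = 82.8441
  k=2: S(2,0) = 103.7602; S(2,1) = 89.3000; S(2,2) = 76.8550
  k=3: S(3,0) = 111.8460; S(3,1) = 96.2590; S(3,2) = 82.8441; S(3,3) = 71.2988
  k=4: S(4,0) = 120.5619; S(4,1) = 103.7602; S(4,2) = 89.3000; S(4,3) = 76.8550; S(4,4) = 66.1443
Terminal payoffs V(N, i) = max(K - S_T, 0):
  V(4,0) = 0.000000; V(4,1) = 0.000000; V(4,2) = 5.170000; V(4,3) = 17.615007; V(4,4) = 28.325655
Backward induction: V(k, i) = exp(-r*dt) * [p * V(k+1, i) + (1-p) * V(k+1, i+1)]; then take max(V_cont, immediate exercise) for American.
  V(3,0) = exp(-r*dt) * [p*0.000000 + (1-p)*0.000000] = 0.000000; exercise = 0.000000; V(3,0) = max -> 0.000000
  V(3,1) = exp(-r*dt) * [p*0.000000 + (1-p)*5.170000] = 2.673447; exercise = 0.000000; V(3,1) = max -> 2.673447
  V(3,2) = exp(-r*dt) * [p*5.170000 + (1-p)*17.615007] = 11.604226; exercise = 11.625864; V(3,2) = max -> 11.625864
  V(3,3) = exp(-r*dt) * [p*17.615007 + (1-p)*28.325655] = 23.149532; exercise = 23.171170; V(3,3) = max -> 23.171170
  V(2,0) = exp(-r*dt) * [p*0.000000 + (1-p)*2.673447] = 1.382460; exercise = 0.000000; V(2,0) = max -> 1.382460
  V(2,1) = exp(-r*dt) * [p*2.673447 + (1-p)*11.625864] = 7.302199; exercise = 5.170000; V(2,1) = max -> 7.302199
  V(2,2) = exp(-r*dt) * [p*11.625864 + (1-p)*23.171170] = 17.593368; exercise = 17.615007; V(2,2) = max -> 17.615007
  V(1,0) = exp(-r*dt) * [p*1.382460 + (1-p)*7.302199] = 4.443287; exercise = 0.000000; V(1,0) = max -> 4.443287
  V(1,1) = exp(-r*dt) * [p*7.302199 + (1-p)*17.615007] = 12.633360; exercise = 11.625864; V(1,1) = max -> 12.633360
  V(0,0) = exp(-r*dt) * [p*4.443287 + (1-p)*12.633360] = 8.677419; exercise = 5.170000; V(0,0) = max -> 8.677419

Answer: Price = V(0,0) = 8.6774


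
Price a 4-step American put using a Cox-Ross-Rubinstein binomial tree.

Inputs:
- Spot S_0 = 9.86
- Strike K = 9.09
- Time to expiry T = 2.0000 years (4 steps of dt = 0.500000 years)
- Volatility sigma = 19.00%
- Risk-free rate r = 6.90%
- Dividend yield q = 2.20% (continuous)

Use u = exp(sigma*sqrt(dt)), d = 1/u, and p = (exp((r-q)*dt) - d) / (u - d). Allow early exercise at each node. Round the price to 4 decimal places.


Answer: Price = V(0,0) = 0.4200

Derivation:
dt = T/N = 0.500000
u = exp(sigma*sqrt(dt)) = 1.143793; d = 1/u = 0.874284
p = (exp((r-q)*dt) - d) / (u - d) = 0.554691
Discount per step: exp(-r*dt) = 0.966088
Stock lattice S(k, i) with i counting down-moves:
  k=0: S(0,0) = 9.8600
  k=1: S(1,0) = 11.2778; S(1,1) = 8.6204
  k=2: S(2,0) = 12.8995; S(2,1) = 9.8600; S(2,2) = 7.5367
  k=3: S(3,0) = 14.7543; S(3,1) = 11.2778; S(3,2) = 8.6204; S(3,3) = 6.5892
  k=4: S(4,0) = 16.8759; S(4,1) = 12.8995; S(4,2) = 9.8600; S(4,3) = 7.5367; S(4,4) = 5.7608
Terminal payoffs V(N, i) = max(K - S_T, 0):
  V(4,0) = 0.000000; V(4,1) = 0.000000; V(4,2) = 0.000000; V(4,3) = 1.553291; V(4,4) = 3.329150
Backward induction: V(k, i) = exp(-r*dt) * [p * V(k+1, i) + (1-p) * V(k+1, i+1)]; then take max(V_cont, immediate exercise) for American.
  V(3,0) = exp(-r*dt) * [p*0.000000 + (1-p)*0.000000] = 0.000000; exercise = 0.000000; V(3,0) = max -> 0.000000
  V(3,1) = exp(-r*dt) * [p*0.000000 + (1-p)*0.000000] = 0.000000; exercise = 0.000000; V(3,1) = max -> 0.000000
  V(3,2) = exp(-r*dt) * [p*0.000000 + (1-p)*1.553291] = 0.668238; exercise = 0.469562; V(3,2) = max -> 0.668238
  V(3,3) = exp(-r*dt) * [p*1.553291 + (1-p)*3.329150] = 2.264605; exercise = 2.500778; V(3,3) = max -> 2.500778
  V(2,0) = exp(-r*dt) * [p*0.000000 + (1-p)*0.000000] = 0.000000; exercise = 0.000000; V(2,0) = max -> 0.000000
  V(2,1) = exp(-r*dt) * [p*0.000000 + (1-p)*0.668238] = 0.287481; exercise = 0.000000; V(2,1) = max -> 0.287481
  V(2,2) = exp(-r*dt) * [p*0.668238 + (1-p)*2.500778] = 1.433950; exercise = 1.553291; V(2,2) = max -> 1.553291
  V(1,0) = exp(-r*dt) * [p*0.000000 + (1-p)*0.287481] = 0.123677; exercise = 0.000000; V(1,0) = max -> 0.123677
  V(1,1) = exp(-r*dt) * [p*0.287481 + (1-p)*1.553291] = 0.822294; exercise = 0.469562; V(1,1) = max -> 0.822294
  V(0,0) = exp(-r*dt) * [p*0.123677 + (1-p)*0.822294] = 0.420033; exercise = 0.000000; V(0,0) = max -> 0.420033


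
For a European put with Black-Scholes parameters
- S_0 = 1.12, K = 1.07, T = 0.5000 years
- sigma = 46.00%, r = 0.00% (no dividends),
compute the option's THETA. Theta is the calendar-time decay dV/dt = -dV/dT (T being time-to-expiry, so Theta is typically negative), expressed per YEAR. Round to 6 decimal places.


Answer: Theta = -0.138813

Derivation:
d1 = 0.3030414846; d2 = -0.0222276347
phi(d1) = 0.3810382162; exp(-qT) = 1.0000000000; exp(-rT) = 1.0000000000
Theta = -S*exp(-qT)*phi(d1)*sigma/(2*sqrt(T)) + r*K*exp(-rT)*N(-d2) - q*S*exp(-qT)*N(-d1)
N(-d1) = 0.3809291235; N(-d2) = 0.5088668131; sqrt(T) = 0.7071067812
Term 1 = -1.1200 * 1.0000000000 * 0.3810382162 * 0.4600 / (2 * 0.7071067812) = -0.1388127608
Term 2 = 0.0000 * 1.0700 * 1.0000000000 * 0.5088668131 = 0.0000000000
Term 3 = 0 (no dividend yield, q = 0)
Theta = -0.1388127608 + (0.0000000000) + (0.0000000000) = -0.138813


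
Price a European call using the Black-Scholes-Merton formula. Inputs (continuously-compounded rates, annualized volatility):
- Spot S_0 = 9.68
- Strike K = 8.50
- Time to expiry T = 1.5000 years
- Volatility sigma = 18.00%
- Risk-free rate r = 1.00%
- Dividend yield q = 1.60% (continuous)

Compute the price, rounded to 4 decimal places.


Answer: Price = 1.4350

Derivation:
d1 = (ln(S/K) + (r - q + 0.5*sigma^2) * T) / (sigma * sqrt(T)) = 0.65907485
d2 = d1 - sigma * sqrt(T) = 0.43862077
exp(-rT) = 0.98511194; exp(-qT) = 0.97628571
C = S_0 * exp(-qT) * N(d1) - K * exp(-rT) * N(d2)
N(d1) = 0.74507615; N(d2) = 0.66953183
C = 9.6800 * 0.97628571 * 0.74507615 - 8.5000 * 0.98511194 * 0.66953183 = 1.4350


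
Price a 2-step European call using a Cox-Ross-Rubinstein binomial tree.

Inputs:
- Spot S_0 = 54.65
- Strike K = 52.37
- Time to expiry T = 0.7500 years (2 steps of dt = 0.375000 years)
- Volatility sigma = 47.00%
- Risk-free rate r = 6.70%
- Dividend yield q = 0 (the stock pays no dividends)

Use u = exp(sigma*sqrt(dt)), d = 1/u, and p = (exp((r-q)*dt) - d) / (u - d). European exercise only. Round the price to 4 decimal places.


dt = T/N = 0.375000
u = exp(sigma*sqrt(dt)) = 1.333511; d = 1/u = 0.749900
p = (exp((r-q)*dt) - d) / (u - d) = 0.472135
Discount per step: exp(-r*dt) = 0.975188
Stock lattice S(k, i) with i counting down-moves:
  k=0: S(0,0) = 54.6500
  k=1: S(1,0) = 72.8764; S(1,1) = 40.9821
  k=2: S(2,0) = 97.1814; S(2,1) = 54.6500; S(2,2) = 30.7325
Terminal payoffs V(N, i) = max(S_T - K, 0):
  V(2,0) = 44.811397; V(2,1) = 2.280000; V(2,2) = 0.000000
Backward induction: V(k, i) = exp(-r*dt) * [p * V(k+1, i) + (1-p) * V(k+1, i+1)].
  V(1,0) = exp(-r*dt) * [p*44.811397 + (1-p)*2.280000] = 21.805761
  V(1,1) = exp(-r*dt) * [p*2.280000 + (1-p)*0.000000] = 1.049759
  V(0,0) = exp(-r*dt) * [p*21.805761 + (1-p)*1.049759] = 10.580203

Answer: Price = V(0,0) = 10.5802


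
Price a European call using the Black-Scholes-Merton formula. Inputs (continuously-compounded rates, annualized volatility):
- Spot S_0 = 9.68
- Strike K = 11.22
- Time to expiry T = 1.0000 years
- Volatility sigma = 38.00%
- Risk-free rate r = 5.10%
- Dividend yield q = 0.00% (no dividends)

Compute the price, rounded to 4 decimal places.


d1 = (ln(S/K) + (r - q + 0.5*sigma^2) * T) / (sigma * sqrt(T)) = -0.06430526
d2 = d1 - sigma * sqrt(T) = -0.44430526
exp(-rT) = 0.95027867; exp(-qT) = 1.00000000
C = S_0 * exp(-qT) * N(d1) - K * exp(-rT) * N(d2)
N(d1) = 0.47436358; N(d2) = 0.32841095
C = 9.6800 * 1.00000000 * 0.47436358 - 11.2200 * 0.95027867 * 0.32841095 = 1.0903

Answer: Price = 1.0903


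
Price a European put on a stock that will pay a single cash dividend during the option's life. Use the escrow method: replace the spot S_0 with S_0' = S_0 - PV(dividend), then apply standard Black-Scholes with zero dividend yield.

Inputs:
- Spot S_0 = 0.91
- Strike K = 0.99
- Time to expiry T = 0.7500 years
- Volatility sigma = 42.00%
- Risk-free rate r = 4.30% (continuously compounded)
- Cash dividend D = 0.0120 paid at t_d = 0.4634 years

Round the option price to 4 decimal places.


PV(D) = D * exp(-r * t_d) = 0.0120 * 0.98027101 = 0.01176325
S_0' = S_0 - PV(D) = 0.9100 - 0.01176325 = 0.89823675
d1 = (ln(S_0'/K) + (r + sigma^2/2)*T) / (sigma*sqrt(T)) = 0.00310320
d2 = d1 - sigma*sqrt(T) = -0.36062747
exp(-rT) = 0.96826449
N(-d1) = 0.49876200; N(-d2) = 0.64081102
P = K * exp(-rT) * N(-d2) - S_0' * N(-d1) = 0.9900 * 0.96826449 * 0.64081102 - 0.89823675 * 0.49876200 = 0.1663

Answer: Price = 0.1663


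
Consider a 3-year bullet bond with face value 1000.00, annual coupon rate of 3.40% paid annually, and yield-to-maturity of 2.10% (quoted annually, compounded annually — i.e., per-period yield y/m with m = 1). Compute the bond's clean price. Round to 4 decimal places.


Answer: Price = 1037.4176

Derivation:
Coupon per period c = face * coupon_rate / m = 34.000000
Periods per year m = 1; per-period yield y/m = 0.021000
Number of cashflows N = 3
Cashflows (t years, CF_t, discount factor 1/(1+y/m)^(m*t), PV):
  t = 1.0000: CF_t = 34.000000, DF = 0.979432, PV = 33.300686
  t = 2.0000: CF_t = 34.000000, DF = 0.959287, PV = 32.615755
  t = 3.0000: CF_t = 1034.000000, DF = 0.939556, PV = 971.501135
Price P = sum_t PV_t = 1037.417576


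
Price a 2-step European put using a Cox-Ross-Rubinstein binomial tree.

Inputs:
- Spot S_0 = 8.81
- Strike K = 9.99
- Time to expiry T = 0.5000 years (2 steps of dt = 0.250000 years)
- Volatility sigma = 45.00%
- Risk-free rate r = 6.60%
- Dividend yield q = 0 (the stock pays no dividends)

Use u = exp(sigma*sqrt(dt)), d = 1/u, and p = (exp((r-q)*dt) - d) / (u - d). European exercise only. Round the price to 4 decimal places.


dt = T/N = 0.250000
u = exp(sigma*sqrt(dt)) = 1.252323; d = 1/u = 0.798516
p = (exp((r-q)*dt) - d) / (u - d) = 0.480647
Discount per step: exp(-r*dt) = 0.983635
Stock lattice S(k, i) with i counting down-moves:
  k=0: S(0,0) = 8.8100
  k=1: S(1,0) = 11.0330; S(1,1) = 7.0349
  k=2: S(2,0) = 13.8168; S(2,1) = 8.8100; S(2,2) = 5.6175
Terminal payoffs V(N, i) = max(K - S_T, 0):
  V(2,0) = 0.000000; V(2,1) = 1.180000; V(2,2) = 4.372496
Backward induction: V(k, i) = exp(-r*dt) * [p * V(k+1, i) + (1-p) * V(k+1, i+1)].
  V(1,0) = exp(-r*dt) * [p*0.000000 + (1-p)*1.180000] = 0.602808
  V(1,1) = exp(-r*dt) * [p*1.180000 + (1-p)*4.372496] = 2.791590
  V(0,0) = exp(-r*dt) * [p*0.602808 + (1-p)*2.791590] = 1.711091

Answer: Price = V(0,0) = 1.7111


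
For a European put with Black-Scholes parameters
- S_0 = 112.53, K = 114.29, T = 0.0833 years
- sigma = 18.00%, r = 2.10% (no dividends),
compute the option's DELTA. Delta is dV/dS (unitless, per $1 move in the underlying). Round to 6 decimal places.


d1 = -0.2390797840; d2 = -0.2910309148
phi(d1) = 0.3877020663; exp(-qT) = 1.0000000000; exp(-rT) = 0.9982522291
N(-d1) = 0.5944781413
Delta = -exp(-qT) * N(-d1) = -1.0000000000 * 0.5944781413 = -0.594478

Answer: Delta = -0.594478


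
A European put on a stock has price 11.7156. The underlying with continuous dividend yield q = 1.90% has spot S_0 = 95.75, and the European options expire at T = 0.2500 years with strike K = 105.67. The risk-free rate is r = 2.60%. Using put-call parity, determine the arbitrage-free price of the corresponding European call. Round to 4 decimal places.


Put-call parity: C - P = S_0 * exp(-qT) - K * exp(-rT).
S_0 * exp(-qT) = 95.7500 * 0.99526126 = 95.29626597
K * exp(-rT) = 105.6700 * 0.99352108 = 104.98537245
C = P + S*exp(-qT) - K*exp(-rT)
C = 11.7156 + 95.29626597 - 104.98537245 = 2.0265

Answer: Call price = 2.0265


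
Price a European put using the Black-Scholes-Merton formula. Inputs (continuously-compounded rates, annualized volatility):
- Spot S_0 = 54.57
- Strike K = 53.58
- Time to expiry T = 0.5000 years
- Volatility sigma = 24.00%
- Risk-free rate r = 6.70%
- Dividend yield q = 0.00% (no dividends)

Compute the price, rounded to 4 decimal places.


Answer: Price = 2.3852

Derivation:
d1 = (ln(S/K) + (r - q + 0.5*sigma^2) * T) / (sigma * sqrt(T)) = 0.39013684
d2 = d1 - sigma * sqrt(T) = 0.22043121
exp(-rT) = 0.96705491; exp(-qT) = 1.00000000
P = K * exp(-rT) * N(-d2) - S_0 * exp(-qT) * N(-d1)
N(-d1) = 0.34821768; N(-d2) = 0.41276767
P = 53.5800 * 0.96705491 * 0.41276767 - 54.5700 * 1.00000000 * 0.34821768 = 2.3852


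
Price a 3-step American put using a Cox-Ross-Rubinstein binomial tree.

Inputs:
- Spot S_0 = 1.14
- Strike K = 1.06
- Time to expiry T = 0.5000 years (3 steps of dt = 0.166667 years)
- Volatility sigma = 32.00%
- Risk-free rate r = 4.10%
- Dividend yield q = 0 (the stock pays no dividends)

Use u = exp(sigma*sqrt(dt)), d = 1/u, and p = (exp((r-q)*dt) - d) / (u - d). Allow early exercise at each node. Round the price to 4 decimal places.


dt = T/N = 0.166667
u = exp(sigma*sqrt(dt)) = 1.139557; d = 1/u = 0.877534
p = (exp((r-q)*dt) - d) / (u - d) = 0.493555
Discount per step: exp(-r*dt) = 0.993190
Stock lattice S(k, i) with i counting down-moves:
  k=0: S(0,0) = 1.1400
  k=1: S(1,0) = 1.2991; S(1,1) = 1.0004
  k=2: S(2,0) = 1.4804; S(2,1) = 1.1400; S(2,2) = 0.8779
  k=3: S(3,0) = 1.6870; S(3,1) = 1.2991; S(3,2) = 1.0004; S(3,3) = 0.7704
Terminal payoffs V(N, i) = max(K - S_T, 0):
  V(3,0) = 0.000000; V(3,1) = 0.000000; V(3,2) = 0.059611; V(3,3) = 0.289634
Backward induction: V(k, i) = exp(-r*dt) * [p * V(k+1, i) + (1-p) * V(k+1, i+1)]; then take max(V_cont, immediate exercise) for American.
  V(2,0) = exp(-r*dt) * [p*0.000000 + (1-p)*0.000000] = 0.000000; exercise = 0.000000; V(2,0) = max -> 0.000000
  V(2,1) = exp(-r*dt) * [p*0.000000 + (1-p)*0.059611] = 0.029984; exercise = 0.000000; V(2,1) = max -> 0.029984
  V(2,2) = exp(-r*dt) * [p*0.059611 + (1-p)*0.289634] = 0.174906; exercise = 0.182125; V(2,2) = max -> 0.182125
  V(1,0) = exp(-r*dt) * [p*0.000000 + (1-p)*0.029984] = 0.015082; exercise = 0.000000; V(1,0) = max -> 0.015082
  V(1,1) = exp(-r*dt) * [p*0.029984 + (1-p)*0.182125] = 0.106306; exercise = 0.059611; V(1,1) = max -> 0.106306
  V(0,0) = exp(-r*dt) * [p*0.015082 + (1-p)*0.106306] = 0.060865; exercise = 0.000000; V(0,0) = max -> 0.060865

Answer: Price = V(0,0) = 0.0609


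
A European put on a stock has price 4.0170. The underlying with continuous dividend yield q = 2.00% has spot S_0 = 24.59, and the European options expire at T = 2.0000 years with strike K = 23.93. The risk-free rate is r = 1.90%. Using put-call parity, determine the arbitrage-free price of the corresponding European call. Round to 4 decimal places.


Put-call parity: C - P = S_0 * exp(-qT) - K * exp(-rT).
S_0 * exp(-qT) = 24.5900 * 0.96078944 = 23.62581231
K * exp(-rT) = 23.9300 * 0.96271294 = 23.03772068
C = P + S*exp(-qT) - K*exp(-rT)
C = 4.0170 + 23.62581231 - 23.03772068 = 4.6051

Answer: Call price = 4.6051


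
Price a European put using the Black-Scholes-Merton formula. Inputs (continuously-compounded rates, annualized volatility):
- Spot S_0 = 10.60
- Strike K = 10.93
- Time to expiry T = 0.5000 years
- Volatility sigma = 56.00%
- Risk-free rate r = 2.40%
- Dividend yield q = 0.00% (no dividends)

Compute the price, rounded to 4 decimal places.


Answer: Price = 1.7810

Derivation:
d1 = (ln(S/K) + (r - q + 0.5*sigma^2) * T) / (sigma * sqrt(T)) = 0.15087310
d2 = d1 - sigma * sqrt(T) = -0.24510670
exp(-rT) = 0.98807171; exp(-qT) = 1.00000000
P = K * exp(-rT) * N(-d2) - S_0 * exp(-qT) * N(-d1)
N(-d1) = 0.44003791; N(-d2) = 0.59681309
P = 10.9300 * 0.98807171 * 0.59681309 - 10.6000 * 1.00000000 * 0.44003791 = 1.7810


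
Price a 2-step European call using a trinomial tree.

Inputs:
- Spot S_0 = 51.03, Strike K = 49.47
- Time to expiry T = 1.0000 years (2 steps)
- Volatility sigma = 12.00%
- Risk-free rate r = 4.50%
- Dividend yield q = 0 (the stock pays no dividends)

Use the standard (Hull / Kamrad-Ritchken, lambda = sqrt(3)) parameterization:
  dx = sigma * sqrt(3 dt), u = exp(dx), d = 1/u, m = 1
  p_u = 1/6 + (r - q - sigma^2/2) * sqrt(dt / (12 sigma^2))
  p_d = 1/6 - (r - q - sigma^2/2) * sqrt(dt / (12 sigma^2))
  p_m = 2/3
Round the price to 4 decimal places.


Answer: Price = V(0,0) = 4.5399

Derivation:
dt = T/N = 0.500000; dx = sigma*sqrt(3*dt) = 0.146969
u = exp(dx) = 1.158319; d = 1/u = 0.863320
p_u = 0.230966, p_m = 0.666667, p_d = 0.102368
Discount per step: exp(-r*dt) = 0.977751
Stock lattice S(k, j) with j the centered position index:
  k=0: S(0,+0) = 51.0300
  k=1: S(1,-1) = 44.0552; S(1,+0) = 51.0300; S(1,+1) = 59.1090
  k=2: S(2,-2) = 38.0338; S(2,-1) = 44.0552; S(2,+0) = 51.0300; S(2,+1) = 59.1090; S(2,+2) = 68.4670
Terminal payoffs V(N, j) = max(S_T - K, 0):
  V(2,-2) = 0.000000; V(2,-1) = 0.000000; V(2,+0) = 1.560000; V(2,+1) = 9.638993; V(2,+2) = 18.997040
Backward induction: V(k, j) = exp(-r*dt) * [p_u * V(k+1, j+1) + p_m * V(k+1, j) + p_d * V(k+1, j-1)]
  V(1,-1) = exp(-r*dt) * [p_u*1.560000 + p_m*0.000000 + p_d*0.000000] = 0.352290
  V(1,+0) = exp(-r*dt) * [p_u*9.638993 + p_m*1.560000 + p_d*0.000000] = 3.193607
  V(1,+1) = exp(-r*dt) * [p_u*18.997040 + p_m*9.638993 + p_d*1.560000] = 10.729211
  V(0,+0) = exp(-r*dt) * [p_u*10.729211 + p_m*3.193607 + p_d*0.352290] = 4.539909


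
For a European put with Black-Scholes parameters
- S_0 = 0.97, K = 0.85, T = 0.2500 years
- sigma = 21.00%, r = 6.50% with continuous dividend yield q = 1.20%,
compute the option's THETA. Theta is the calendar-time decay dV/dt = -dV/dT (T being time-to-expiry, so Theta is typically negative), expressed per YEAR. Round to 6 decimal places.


d1 = 1.4364021144; d2 = 1.3314021144
phi(d1) = 0.1421938445; exp(-qT) = 0.9970044955; exp(-rT) = 0.9838813190
Theta = -S*exp(-qT)*phi(d1)*sigma/(2*sqrt(T)) + r*K*exp(-rT)*N(-d2) - q*S*exp(-qT)*N(-d1)
N(-d1) = 0.0754439759; N(-d2) = 0.0915283670; sqrt(T) = 0.5000000000
Term 1 = -0.9700 * 0.9970044955 * 0.1421938445 * 0.2100 / (2 * 0.5000000000) = -0.0288781217
Term 2 = 0.0650 * 0.8500 * 0.9838813190 * 0.0915283670 = 0.0049754310
Term 3 = -0.0120 * 0.9700 * 0.9970044955 * 0.0754439759 = -0.0008755373
Theta = -0.0288781217 + (0.0049754310) + (-0.0008755373) = -0.024778

Answer: Theta = -0.024778


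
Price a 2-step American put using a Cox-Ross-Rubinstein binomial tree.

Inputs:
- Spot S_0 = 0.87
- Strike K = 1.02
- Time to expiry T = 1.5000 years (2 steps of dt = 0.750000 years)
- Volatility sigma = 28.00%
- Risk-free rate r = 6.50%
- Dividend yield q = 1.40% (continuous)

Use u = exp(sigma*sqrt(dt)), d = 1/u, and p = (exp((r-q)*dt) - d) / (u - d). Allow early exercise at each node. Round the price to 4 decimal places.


Answer: Price = V(0,0) = 0.1884

Derivation:
dt = T/N = 0.750000
u = exp(sigma*sqrt(dt)) = 1.274415; d = 1/u = 0.784674
p = (exp((r-q)*dt) - d) / (u - d) = 0.519289
Discount per step: exp(-r*dt) = 0.952419
Stock lattice S(k, i) with i counting down-moves:
  k=0: S(0,0) = 0.8700
  k=1: S(1,0) = 1.1087; S(1,1) = 0.6827
  k=2: S(2,0) = 1.4130; S(2,1) = 0.8700; S(2,2) = 0.5357
Terminal payoffs V(N, i) = max(K - S_T, 0):
  V(2,0) = 0.000000; V(2,1) = 0.150000; V(2,2) = 0.484330
Backward induction: V(k, i) = exp(-r*dt) * [p * V(k+1, i) + (1-p) * V(k+1, i+1)]; then take max(V_cont, immediate exercise) for American.
  V(1,0) = exp(-r*dt) * [p*0.000000 + (1-p)*0.150000] = 0.068676; exercise = 0.000000; V(1,0) = max -> 0.068676
  V(1,1) = exp(-r*dt) * [p*0.150000 + (1-p)*0.484330] = 0.295932; exercise = 0.337334; V(1,1) = max -> 0.337334
  V(0,0) = exp(-r*dt) * [p*0.068676 + (1-p)*0.337334] = 0.188410; exercise = 0.150000; V(0,0) = max -> 0.188410


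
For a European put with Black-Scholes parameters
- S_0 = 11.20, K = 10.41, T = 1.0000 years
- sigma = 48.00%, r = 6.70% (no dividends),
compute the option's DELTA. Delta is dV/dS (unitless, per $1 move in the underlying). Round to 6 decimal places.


Answer: Delta = -0.297372

Derivation:
d1 = 0.5319726993; d2 = 0.0519726993
phi(d1) = 0.3463047852; exp(-qT) = 1.0000000000; exp(-rT) = 0.9351952013
N(-d1) = 0.2973724520
Delta = -exp(-qT) * N(-d1) = -1.0000000000 * 0.2973724520 = -0.297372


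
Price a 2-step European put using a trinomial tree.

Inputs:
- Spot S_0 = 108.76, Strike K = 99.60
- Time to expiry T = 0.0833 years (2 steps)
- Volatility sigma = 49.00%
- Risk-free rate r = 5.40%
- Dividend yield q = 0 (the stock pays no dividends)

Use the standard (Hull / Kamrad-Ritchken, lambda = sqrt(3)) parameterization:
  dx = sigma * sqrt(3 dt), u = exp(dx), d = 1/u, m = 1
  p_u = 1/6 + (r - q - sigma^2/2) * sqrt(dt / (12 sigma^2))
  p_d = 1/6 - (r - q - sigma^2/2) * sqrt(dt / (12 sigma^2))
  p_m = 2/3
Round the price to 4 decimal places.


Answer: Price = V(0,0) = 2.5743

Derivation:
dt = T/N = 0.041650; dx = sigma*sqrt(3*dt) = 0.173207
u = exp(dx) = 1.189112; d = 1/u = 0.840964
p_u = 0.158725, p_m = 0.666667, p_d = 0.174608
Discount per step: exp(-r*dt) = 0.997753
Stock lattice S(k, j) with j the centered position index:
  k=0: S(0,+0) = 108.7600
  k=1: S(1,-1) = 91.4632; S(1,+0) = 108.7600; S(1,+1) = 129.3278
  k=2: S(2,-2) = 76.9173; S(2,-1) = 91.4632; S(2,+0) = 108.7600; S(2,+1) = 129.3278; S(2,+2) = 153.7852
Terminal payoffs V(N, j) = max(K - S_T, 0):
  V(2,-2) = 22.682717; V(2,-1) = 8.136763; V(2,+0) = 0.000000; V(2,+1) = 0.000000; V(2,+2) = 0.000000
Backward induction: V(k, j) = exp(-r*dt) * [p_u * V(k+1, j+1) + p_m * V(k+1, j) + p_d * V(k+1, j-1)]
  V(1,-1) = exp(-r*dt) * [p_u*0.000000 + p_m*8.136763 + p_d*22.682717] = 9.364008
  V(1,+0) = exp(-r*dt) * [p_u*0.000000 + p_m*0.000000 + p_d*8.136763] = 1.417552
  V(1,+1) = exp(-r*dt) * [p_u*0.000000 + p_m*0.000000 + p_d*0.000000] = 0.000000
  V(0,+0) = exp(-r*dt) * [p_u*0.000000 + p_m*1.417552 + p_d*9.364008] = 2.574269


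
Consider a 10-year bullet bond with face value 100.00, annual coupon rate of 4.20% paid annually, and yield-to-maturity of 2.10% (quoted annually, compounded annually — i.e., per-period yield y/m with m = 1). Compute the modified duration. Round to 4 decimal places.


Coupon per period c = face * coupon_rate / m = 4.200000
Periods per year m = 1; per-period yield y/m = 0.021000
Number of cashflows N = 10
Cashflows (t years, CF_t, discount factor 1/(1+y/m)^(m*t), PV):
  t = 1.0000: CF_t = 4.200000, DF = 0.979432, PV = 4.113614
  t = 2.0000: CF_t = 4.200000, DF = 0.959287, PV = 4.029005
  t = 3.0000: CF_t = 4.200000, DF = 0.939556, PV = 3.946136
  t = 4.0000: CF_t = 4.200000, DF = 0.920231, PV = 3.864972
  t = 5.0000: CF_t = 4.200000, DF = 0.901304, PV = 3.785477
  t = 6.0000: CF_t = 4.200000, DF = 0.882766, PV = 3.707617
  t = 7.0000: CF_t = 4.200000, DF = 0.864609, PV = 3.631358
  t = 8.0000: CF_t = 4.200000, DF = 0.846826, PV = 3.556668
  t = 9.0000: CF_t = 4.200000, DF = 0.829408, PV = 3.483514
  t = 10.0000: CF_t = 104.200000, DF = 0.812349, PV = 84.646752
Price P = sum_t PV_t = 118.765113
First compute Macaulay numerator sum_t t * PV_t:
  t * PV_t at t = 1.0000: 4.113614
  t * PV_t at t = 2.0000: 8.058010
  t * PV_t at t = 3.0000: 11.838408
  t * PV_t at t = 4.0000: 15.459887
  t * PV_t at t = 5.0000: 18.927384
  t * PV_t at t = 6.0000: 22.245701
  t * PV_t at t = 7.0000: 25.419508
  t * PV_t at t = 8.0000: 28.453346
  t * PV_t at t = 9.0000: 31.351630
  t * PV_t at t = 10.0000: 846.467519
Macaulay duration D = 1012.335006 / 118.765113 = 8.523842
Modified duration = D / (1 + y/m) = 8.523842 / (1 + 0.021000) = 8.348523

Answer: Modified duration = 8.3485


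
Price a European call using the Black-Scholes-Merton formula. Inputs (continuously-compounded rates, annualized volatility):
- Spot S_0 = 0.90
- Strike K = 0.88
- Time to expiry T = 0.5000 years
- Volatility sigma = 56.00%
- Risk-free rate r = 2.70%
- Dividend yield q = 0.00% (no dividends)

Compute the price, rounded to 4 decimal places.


Answer: Price = 0.1552

Derivation:
d1 = (ln(S/K) + (r - q + 0.5*sigma^2) * T) / (sigma * sqrt(T)) = 0.28883508
d2 = d1 - sigma * sqrt(T) = -0.10714472
exp(-rT) = 0.98659072; exp(-qT) = 1.00000000
C = S_0 * exp(-qT) * N(d1) - K * exp(-rT) * N(d2)
N(d1) = 0.61364621; N(d2) = 0.45733709
C = 0.9000 * 1.00000000 * 0.61364621 - 0.8800 * 0.98659072 * 0.45733709 = 0.1552


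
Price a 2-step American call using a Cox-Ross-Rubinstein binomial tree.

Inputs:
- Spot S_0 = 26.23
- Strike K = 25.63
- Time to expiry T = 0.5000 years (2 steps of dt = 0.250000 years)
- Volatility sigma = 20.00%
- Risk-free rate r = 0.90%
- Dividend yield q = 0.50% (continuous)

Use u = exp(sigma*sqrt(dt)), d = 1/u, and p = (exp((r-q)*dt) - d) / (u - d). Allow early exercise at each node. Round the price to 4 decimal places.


Answer: Price = V(0,0) = 1.7679

Derivation:
dt = T/N = 0.250000
u = exp(sigma*sqrt(dt)) = 1.105171; d = 1/u = 0.904837
p = (exp((r-q)*dt) - d) / (u - d) = 0.480015
Discount per step: exp(-r*dt) = 0.997753
Stock lattice S(k, i) with i counting down-moves:
  k=0: S(0,0) = 26.2300
  k=1: S(1,0) = 28.9886; S(1,1) = 23.7339
  k=2: S(2,0) = 32.0374; S(2,1) = 26.2300; S(2,2) = 21.4753
Terminal payoffs V(N, i) = max(S_T - K, 0):
  V(2,0) = 6.407394; V(2,1) = 0.600000; V(2,2) = 0.000000
Backward induction: V(k, i) = exp(-r*dt) * [p * V(k+1, i) + (1-p) * V(k+1, i+1)]; then take max(V_cont, immediate exercise) for American.
  V(1,0) = exp(-r*dt) * [p*6.407394 + (1-p)*0.600000] = 3.380023; exercise = 3.358633; V(1,0) = max -> 3.380023
  V(1,1) = exp(-r*dt) * [p*0.600000 + (1-p)*0.000000] = 0.287362; exercise = 0.000000; V(1,1) = max -> 0.287362
  V(0,0) = exp(-r*dt) * [p*3.380023 + (1-p)*0.287362] = 1.767903; exercise = 0.600000; V(0,0) = max -> 1.767903


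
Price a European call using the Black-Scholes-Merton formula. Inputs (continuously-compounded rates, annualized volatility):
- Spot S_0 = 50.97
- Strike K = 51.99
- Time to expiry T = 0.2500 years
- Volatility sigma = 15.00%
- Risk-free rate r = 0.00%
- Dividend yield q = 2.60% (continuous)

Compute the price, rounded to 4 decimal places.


Answer: Price = 0.9534

Derivation:
d1 = (ln(S/K) + (r - q + 0.5*sigma^2) * T) / (sigma * sqrt(T)) = -0.31335557
d2 = d1 - sigma * sqrt(T) = -0.38835557
exp(-rT) = 1.00000000; exp(-qT) = 0.99352108
C = S_0 * exp(-qT) * N(d1) - K * exp(-rT) * N(d2)
N(d1) = 0.37700527; N(d2) = 0.34887646
C = 50.9700 * 0.99352108 * 0.37700527 - 51.9900 * 1.00000000 * 0.34887646 = 0.9534


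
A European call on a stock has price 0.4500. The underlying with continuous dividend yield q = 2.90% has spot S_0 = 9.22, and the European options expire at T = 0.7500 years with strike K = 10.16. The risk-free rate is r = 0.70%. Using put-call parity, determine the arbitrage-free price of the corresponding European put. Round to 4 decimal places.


Answer: Put price = 1.5352

Derivation:
Put-call parity: C - P = S_0 * exp(-qT) - K * exp(-rT).
S_0 * exp(-qT) = 9.2200 * 0.97848483 = 9.02163009
K * exp(-rT) = 10.1600 * 0.99476376 = 10.10679977
P = C - S*exp(-qT) + K*exp(-rT)
P = 0.4500 - 9.02163009 + 10.10679977 = 1.5352


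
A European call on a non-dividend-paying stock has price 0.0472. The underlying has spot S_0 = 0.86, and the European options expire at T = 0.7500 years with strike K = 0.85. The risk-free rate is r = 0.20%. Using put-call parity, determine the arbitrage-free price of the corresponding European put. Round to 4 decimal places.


Put-call parity: C - P = S_0 * exp(-qT) - K * exp(-rT).
S_0 * exp(-qT) = 0.8600 * 1.00000000 = 0.86000000
K * exp(-rT) = 0.8500 * 0.99850112 = 0.84872596
P = C - S*exp(-qT) + K*exp(-rT)
P = 0.0472 - 0.86000000 + 0.84872596 = 0.0359

Answer: Put price = 0.0359


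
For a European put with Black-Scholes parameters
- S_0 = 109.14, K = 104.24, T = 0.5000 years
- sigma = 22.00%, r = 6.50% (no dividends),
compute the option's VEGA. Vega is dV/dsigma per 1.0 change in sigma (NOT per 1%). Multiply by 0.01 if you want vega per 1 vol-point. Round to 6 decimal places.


d1 = 0.5819844223; d2 = 0.4264209304
phi(d1) = 0.3367914216; exp(-qT) = 1.0000000000; exp(-rT) = 0.9680224498
Vega = S * exp(-qT) * phi(d1) * sqrt(T) = 109.1400 * 1.0000000000 * 0.3367914216 * 0.7071067812 = 25.991418

Answer: Vega = 25.991418


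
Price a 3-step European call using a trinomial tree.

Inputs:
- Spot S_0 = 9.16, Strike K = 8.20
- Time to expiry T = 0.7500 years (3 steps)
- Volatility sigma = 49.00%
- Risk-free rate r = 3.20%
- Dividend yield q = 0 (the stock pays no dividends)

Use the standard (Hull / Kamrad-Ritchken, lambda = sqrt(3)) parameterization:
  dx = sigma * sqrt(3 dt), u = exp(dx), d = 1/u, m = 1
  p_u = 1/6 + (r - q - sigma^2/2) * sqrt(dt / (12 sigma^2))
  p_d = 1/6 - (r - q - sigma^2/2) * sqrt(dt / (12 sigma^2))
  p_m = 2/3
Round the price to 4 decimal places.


dt = T/N = 0.250000; dx = sigma*sqrt(3*dt) = 0.424352
u = exp(dx) = 1.528600; d = 1/u = 0.654193
p_u = 0.140730, p_m = 0.666667, p_d = 0.192603
Discount per step: exp(-r*dt) = 0.992032
Stock lattice S(k, j) with j the centered position index:
  k=0: S(0,+0) = 9.1600
  k=1: S(1,-1) = 5.9924; S(1,+0) = 9.1600; S(1,+1) = 14.0020
  k=2: S(2,-2) = 3.9202; S(2,-1) = 5.9924; S(2,+0) = 9.1600; S(2,+1) = 14.0020; S(2,+2) = 21.4034
  k=3: S(3,-3) = 2.5646; S(3,-2) = 3.9202; S(3,-1) = 5.9924; S(3,+0) = 9.1600; S(3,+1) = 14.0020; S(3,+2) = 21.4034; S(3,+3) = 32.7173
Terminal payoffs V(N, j) = max(S_T - K, 0):
  V(3,-3) = 0.000000; V(3,-2) = 0.000000; V(3,-1) = 0.000000; V(3,+0) = 0.960000; V(3,+1) = 5.801978; V(3,+2) = 13.203428; V(3,+3) = 24.517285
Backward induction: V(k, j) = exp(-r*dt) * [p_u * V(k+1, j+1) + p_m * V(k+1, j) + p_d * V(k+1, j-1)]
  V(2,-2) = exp(-r*dt) * [p_u*0.000000 + p_m*0.000000 + p_d*0.000000] = 0.000000
  V(2,-1) = exp(-r*dt) * [p_u*0.960000 + p_m*0.000000 + p_d*0.000000] = 0.134024
  V(2,+0) = exp(-r*dt) * [p_u*5.801978 + p_m*0.960000 + p_d*0.000000] = 1.444907
  V(2,+1) = exp(-r*dt) * [p_u*13.203428 + p_m*5.801978 + p_d*0.960000] = 5.863905
  V(2,+2) = exp(-r*dt) * [p_u*24.517285 + p_m*13.203428 + p_d*5.801978] = 13.263551
  V(1,-1) = exp(-r*dt) * [p_u*1.444907 + p_m*0.134024 + p_d*0.000000] = 0.290359
  V(1,+0) = exp(-r*dt) * [p_u*5.863905 + p_m*1.444907 + p_d*0.134024] = 1.799856
  V(1,+1) = exp(-r*dt) * [p_u*13.263551 + p_m*5.863905 + p_d*1.444907] = 6.005904
  V(0,+0) = exp(-r*dt) * [p_u*6.005904 + p_m*1.799856 + p_d*0.290359] = 2.084299

Answer: Price = V(0,0) = 2.0843


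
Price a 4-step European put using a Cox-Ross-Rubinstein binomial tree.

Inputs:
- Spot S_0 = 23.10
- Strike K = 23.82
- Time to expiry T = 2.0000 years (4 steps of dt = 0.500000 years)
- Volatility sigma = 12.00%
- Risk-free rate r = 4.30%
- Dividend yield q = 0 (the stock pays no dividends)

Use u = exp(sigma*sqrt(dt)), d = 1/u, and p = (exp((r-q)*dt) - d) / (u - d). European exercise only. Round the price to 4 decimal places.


Answer: Price = V(0,0) = 0.9734

Derivation:
dt = T/N = 0.500000
u = exp(sigma*sqrt(dt)) = 1.088557; d = 1/u = 0.918647
p = (exp((r-q)*dt) - d) / (u - d) = 0.606708
Discount per step: exp(-r*dt) = 0.978729
Stock lattice S(k, i) with i counting down-moves:
  k=0: S(0,0) = 23.1000
  k=1: S(1,0) = 25.1457; S(1,1) = 21.2208
  k=2: S(2,0) = 27.3725; S(2,1) = 23.1000; S(2,2) = 19.4944
  k=3: S(3,0) = 29.7965; S(3,1) = 25.1457; S(3,2) = 21.2208; S(3,3) = 17.9085
  k=4: S(4,0) = 32.4352; S(4,1) = 27.3725; S(4,2) = 23.1000; S(4,3) = 19.4944; S(4,4) = 16.4516
Terminal payoffs V(N, i) = max(K - S_T, 0):
  V(4,0) = 0.000000; V(4,1) = 0.000000; V(4,2) = 0.720000; V(4,3) = 4.325605; V(4,4) = 7.368423
Backward induction: V(k, i) = exp(-r*dt) * [p * V(k+1, i) + (1-p) * V(k+1, i+1)].
  V(3,0) = exp(-r*dt) * [p*0.000000 + (1-p)*0.000000] = 0.000000
  V(3,1) = exp(-r*dt) * [p*0.000000 + (1-p)*0.720000] = 0.277147
  V(3,2) = exp(-r*dt) * [p*0.720000 + (1-p)*4.325605] = 2.092579
  V(3,3) = exp(-r*dt) * [p*4.325605 + (1-p)*7.368423] = 5.404859
  V(2,0) = exp(-r*dt) * [p*0.000000 + (1-p)*0.277147] = 0.106681
  V(2,1) = exp(-r*dt) * [p*0.277147 + (1-p)*2.092579] = 0.970061
  V(2,2) = exp(-r*dt) * [p*2.092579 + (1-p)*5.404859] = 3.323054
  V(1,0) = exp(-r*dt) * [p*0.106681 + (1-p)*0.970061] = 0.436750
  V(1,1) = exp(-r*dt) * [p*0.970061 + (1-p)*3.323054] = 1.855157
  V(0,0) = exp(-r*dt) * [p*0.436750 + (1-p)*1.855157] = 0.973443


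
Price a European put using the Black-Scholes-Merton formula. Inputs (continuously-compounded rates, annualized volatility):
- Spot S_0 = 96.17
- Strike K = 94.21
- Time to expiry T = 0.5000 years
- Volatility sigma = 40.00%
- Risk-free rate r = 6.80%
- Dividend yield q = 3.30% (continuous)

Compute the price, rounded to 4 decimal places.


Answer: Price = 8.7659

Derivation:
d1 = (ln(S/K) + (r - q + 0.5*sigma^2) * T) / (sigma * sqrt(T)) = 0.27609382
d2 = d1 - sigma * sqrt(T) = -0.00674889
exp(-rT) = 0.96657150; exp(-qT) = 0.98363538
P = K * exp(-rT) * N(-d2) - S_0 * exp(-qT) * N(-d1)
N(-d1) = 0.39123800; N(-d2) = 0.50269240
P = 94.2100 * 0.96657150 * 0.50269240 - 96.1700 * 0.98363538 * 0.39123800 = 8.7659


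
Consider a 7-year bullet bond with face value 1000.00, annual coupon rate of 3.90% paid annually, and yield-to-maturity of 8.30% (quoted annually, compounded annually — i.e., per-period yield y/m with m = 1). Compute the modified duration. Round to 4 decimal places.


Coupon per period c = face * coupon_rate / m = 39.000000
Periods per year m = 1; per-period yield y/m = 0.083000
Number of cashflows N = 7
Cashflows (t years, CF_t, discount factor 1/(1+y/m)^(m*t), PV):
  t = 1.0000: CF_t = 39.000000, DF = 0.923361, PV = 36.011080
  t = 2.0000: CF_t = 39.000000, DF = 0.852596, PV = 33.251228
  t = 3.0000: CF_t = 39.000000, DF = 0.787254, PV = 30.702889
  t = 4.0000: CF_t = 39.000000, DF = 0.726919, PV = 28.349851
  t = 5.0000: CF_t = 39.000000, DF = 0.671209, PV = 26.177148
  t = 6.0000: CF_t = 39.000000, DF = 0.619768, PV = 24.170958
  t = 7.0000: CF_t = 1039.000000, DF = 0.572270, PV = 594.588289
Price P = sum_t PV_t = 773.251443
First compute Macaulay numerator sum_t t * PV_t:
  t * PV_t at t = 1.0000: 36.011080
  t * PV_t at t = 2.0000: 66.502457
  t * PV_t at t = 3.0000: 92.108666
  t * PV_t at t = 4.0000: 113.399404
  t * PV_t at t = 5.0000: 130.885739
  t * PV_t at t = 6.0000: 145.025749
  t * PV_t at t = 7.0000: 4162.118024
Macaulay duration D = 4746.051119 / 773.251443 = 6.137785
Modified duration = D / (1 + y/m) = 6.137785 / (1 + 0.083000) = 5.667392

Answer: Modified duration = 5.6674


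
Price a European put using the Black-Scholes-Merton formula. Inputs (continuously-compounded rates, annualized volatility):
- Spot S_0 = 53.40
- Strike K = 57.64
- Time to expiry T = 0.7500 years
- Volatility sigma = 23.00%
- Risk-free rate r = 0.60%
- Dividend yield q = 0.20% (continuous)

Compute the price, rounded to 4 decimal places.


d1 = (ln(S/K) + (r - q + 0.5*sigma^2) * T) / (sigma * sqrt(T)) = -0.26893741
d2 = d1 - sigma * sqrt(T) = -0.46812326
exp(-rT) = 0.99551011; exp(-qT) = 0.99850112
P = K * exp(-rT) * N(-d2) - S_0 * exp(-qT) * N(-d1)
N(-d1) = 0.60601108; N(-d2) = 0.68015178
P = 57.6400 * 0.99551011 * 0.68015178 - 53.4000 * 0.99850112 * 0.60601108 = 6.7154

Answer: Price = 6.7154


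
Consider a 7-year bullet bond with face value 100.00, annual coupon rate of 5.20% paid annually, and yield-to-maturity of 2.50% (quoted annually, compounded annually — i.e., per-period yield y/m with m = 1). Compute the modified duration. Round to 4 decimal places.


Coupon per period c = face * coupon_rate / m = 5.200000
Periods per year m = 1; per-period yield y/m = 0.025000
Number of cashflows N = 7
Cashflows (t years, CF_t, discount factor 1/(1+y/m)^(m*t), PV):
  t = 1.0000: CF_t = 5.200000, DF = 0.975610, PV = 5.073171
  t = 2.0000: CF_t = 5.200000, DF = 0.951814, PV = 4.949435
  t = 3.0000: CF_t = 5.200000, DF = 0.928599, PV = 4.828717
  t = 4.0000: CF_t = 5.200000, DF = 0.905951, PV = 4.710943
  t = 5.0000: CF_t = 5.200000, DF = 0.883854, PV = 4.596042
  t = 6.0000: CF_t = 5.200000, DF = 0.862297, PV = 4.483944
  t = 7.0000: CF_t = 105.200000, DF = 0.841265, PV = 88.501103
Price P = sum_t PV_t = 117.143355
First compute Macaulay numerator sum_t t * PV_t:
  t * PV_t at t = 1.0000: 5.073171
  t * PV_t at t = 2.0000: 9.898870
  t * PV_t at t = 3.0000: 14.486151
  t * PV_t at t = 4.0000: 18.843773
  t * PV_t at t = 5.0000: 22.980211
  t * PV_t at t = 6.0000: 26.903662
  t * PV_t at t = 7.0000: 619.507719
Macaulay duration D = 717.693557 / 117.143355 = 6.126626
Modified duration = D / (1 + y/m) = 6.126626 / (1 + 0.025000) = 5.977196

Answer: Modified duration = 5.9772


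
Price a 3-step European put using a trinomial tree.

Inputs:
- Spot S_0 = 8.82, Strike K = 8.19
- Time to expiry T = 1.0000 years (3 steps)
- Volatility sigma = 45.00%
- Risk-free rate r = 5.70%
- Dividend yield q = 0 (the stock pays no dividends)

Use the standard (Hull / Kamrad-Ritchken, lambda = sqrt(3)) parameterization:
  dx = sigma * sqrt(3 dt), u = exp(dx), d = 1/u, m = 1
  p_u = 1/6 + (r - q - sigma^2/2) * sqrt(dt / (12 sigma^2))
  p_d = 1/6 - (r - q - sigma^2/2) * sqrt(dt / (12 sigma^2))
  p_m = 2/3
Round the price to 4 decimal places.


Answer: Price = V(0,0) = 0.9539

Derivation:
dt = T/N = 0.333333; dx = sigma*sqrt(3*dt) = 0.450000
u = exp(dx) = 1.568312; d = 1/u = 0.637628
p_u = 0.150278, p_m = 0.666667, p_d = 0.183056
Discount per step: exp(-r*dt) = 0.981179
Stock lattice S(k, j) with j the centered position index:
  k=0: S(0,+0) = 8.8200
  k=1: S(1,-1) = 5.6239; S(1,+0) = 8.8200; S(1,+1) = 13.8325
  k=2: S(2,-2) = 3.5859; S(2,-1) = 5.6239; S(2,+0) = 8.8200; S(2,+1) = 13.8325; S(2,+2) = 21.6937
  k=3: S(3,-3) = 2.2865; S(3,-2) = 3.5859; S(3,-1) = 5.6239; S(3,+0) = 8.8200; S(3,+1) = 13.8325; S(3,+2) = 21.6937; S(3,+3) = 34.0225
Terminal payoffs V(N, j) = max(K - S_T, 0):
  V(3,-3) = 5.903501; V(3,-2) = 4.604056; V(3,-1) = 2.566120; V(3,+0) = 0.000000; V(3,+1) = 0.000000; V(3,+2) = 0.000000; V(3,+3) = 0.000000
Backward induction: V(k, j) = exp(-r*dt) * [p_u * V(k+1, j+1) + p_m * V(k+1, j) + p_d * V(k+1, j-1)]
  V(2,-2) = exp(-r*dt) * [p_u*2.566120 + p_m*4.604056 + p_d*5.903501] = 4.450306
  V(2,-1) = exp(-r*dt) * [p_u*0.000000 + p_m*2.566120 + p_d*4.604056] = 2.505485
  V(2,+0) = exp(-r*dt) * [p_u*0.000000 + p_m*0.000000 + p_d*2.566120] = 0.460902
  V(2,+1) = exp(-r*dt) * [p_u*0.000000 + p_m*0.000000 + p_d*0.000000] = 0.000000
  V(2,+2) = exp(-r*dt) * [p_u*0.000000 + p_m*0.000000 + p_d*0.000000] = 0.000000
  V(1,-1) = exp(-r*dt) * [p_u*0.460902 + p_m*2.505485 + p_d*4.450306] = 2.506167
  V(1,+0) = exp(-r*dt) * [p_u*0.000000 + p_m*0.460902 + p_d*2.505485] = 0.751496
  V(1,+1) = exp(-r*dt) * [p_u*0.000000 + p_m*0.000000 + p_d*0.460902] = 0.082783
  V(0,+0) = exp(-r*dt) * [p_u*0.082783 + p_m*0.751496 + p_d*2.506167] = 0.953908
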